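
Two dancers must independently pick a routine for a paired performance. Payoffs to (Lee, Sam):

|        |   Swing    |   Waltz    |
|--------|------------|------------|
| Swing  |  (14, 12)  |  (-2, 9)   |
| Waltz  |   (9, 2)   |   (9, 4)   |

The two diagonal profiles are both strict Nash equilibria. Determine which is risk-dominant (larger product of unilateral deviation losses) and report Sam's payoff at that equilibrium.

At both Swing: Lee loses 14 − 9 = 5 by deviating; Sam loses 12 − 9 = 3. Product = 5·3 = 15.
At both Waltz: Lee loses 9 − (-2) = 11 by deviating; Sam loses 4 − 2 = 2. Product = 11·2 = 22.
22 > 15, so both Waltz is risk-dominant. Sam's payoff there is 4.

4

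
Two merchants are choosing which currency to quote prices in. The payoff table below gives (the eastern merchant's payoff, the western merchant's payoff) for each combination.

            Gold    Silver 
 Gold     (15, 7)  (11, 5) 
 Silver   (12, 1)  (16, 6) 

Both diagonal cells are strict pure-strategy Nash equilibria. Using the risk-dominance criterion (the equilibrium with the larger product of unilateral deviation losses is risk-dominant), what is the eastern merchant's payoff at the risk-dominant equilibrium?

At both Gold: the eastern merchant loses 15 − 12 = 3 by deviating; the western merchant loses 7 − 5 = 2. Product = 3·2 = 6.
At both Silver: the eastern merchant loses 16 − 11 = 5 by deviating; the western merchant loses 6 − 1 = 5. Product = 5·5 = 25.
25 > 6, so both Silver is risk-dominant. The eastern merchant's payoff there is 16.

16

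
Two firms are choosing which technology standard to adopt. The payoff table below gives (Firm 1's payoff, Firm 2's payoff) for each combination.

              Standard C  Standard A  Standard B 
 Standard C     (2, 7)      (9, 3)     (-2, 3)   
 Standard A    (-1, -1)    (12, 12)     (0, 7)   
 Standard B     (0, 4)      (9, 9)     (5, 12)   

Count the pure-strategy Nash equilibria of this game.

3

Both Standard C: Firm 1 gets 2 (best alternative 0); Firm 2 gets 7 (best alternative 3). Neither deviates — NE.
Both Standard A: Firm 1 gets 12 (best alternative 9); Firm 2 gets 12 (best alternative 7). Neither deviates — NE.
Both Standard B: Firm 1 gets 5 (best alternative 0); Firm 2 gets 12 (best alternative 9). Neither deviates — NE.
(Standard A, Standard B) is not a NE: Firm 1 would switch to Standard B (5 > 0).
No other cell survives both best-response checks, so there are 3 pure NE.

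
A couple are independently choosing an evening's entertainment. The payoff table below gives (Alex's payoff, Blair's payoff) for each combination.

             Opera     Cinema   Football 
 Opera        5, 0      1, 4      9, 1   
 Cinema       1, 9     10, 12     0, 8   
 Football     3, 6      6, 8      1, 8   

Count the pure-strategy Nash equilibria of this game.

1

Both Cinema: Alex gets 10 (best alternative 6); Blair gets 12 (best alternative 9). Neither deviates — NE.
Both Football is not a NE: Alex would switch to Opera (9 > 1).
No other cell survives both best-response checks, so there is 1 pure NE.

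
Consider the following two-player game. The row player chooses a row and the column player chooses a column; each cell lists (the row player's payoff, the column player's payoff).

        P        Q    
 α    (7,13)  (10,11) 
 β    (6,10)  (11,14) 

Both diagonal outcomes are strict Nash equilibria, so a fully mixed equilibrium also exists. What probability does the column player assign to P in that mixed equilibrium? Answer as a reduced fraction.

The column player's mix q on P must make the row player indifferent between α and β.
The row player's payoff from α: 7q + 10(1−q). From β: 6q + 11(1−q).
Set equal: 1q = 1(1−q) → q = 1/2.

1/2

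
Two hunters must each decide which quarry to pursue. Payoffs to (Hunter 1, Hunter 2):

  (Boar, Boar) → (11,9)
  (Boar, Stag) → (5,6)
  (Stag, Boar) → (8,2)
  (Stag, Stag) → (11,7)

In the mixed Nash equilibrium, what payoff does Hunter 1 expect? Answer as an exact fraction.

9

Hunter 2 mixes with probability q on Boar, chosen so Hunter 1 is indifferent: 11q + 5(1−q) = 8q + 11(1−q) gives q = 2/3.
Hunter 1's expected payoff (from either row, since indifferent) is 11·2/3 + 5·1/3 = 9.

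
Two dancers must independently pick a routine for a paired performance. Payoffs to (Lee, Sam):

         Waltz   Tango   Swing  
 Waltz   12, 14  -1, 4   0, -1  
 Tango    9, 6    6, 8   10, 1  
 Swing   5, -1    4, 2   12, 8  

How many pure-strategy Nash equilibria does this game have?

3

Both Waltz: Lee gets 12 (best alternative 9); Sam gets 14 (best alternative 4). Neither deviates — NE.
Both Tango: Lee gets 6 (best alternative 4); Sam gets 8 (best alternative 6). Neither deviates — NE.
Both Swing: Lee gets 12 (best alternative 10); Sam gets 8 (best alternative 2). Neither deviates — NE.
(Tango, Waltz) is not a NE: Lee would switch to Waltz (12 > 9).
No other cell survives both best-response checks, so there are 3 pure NE.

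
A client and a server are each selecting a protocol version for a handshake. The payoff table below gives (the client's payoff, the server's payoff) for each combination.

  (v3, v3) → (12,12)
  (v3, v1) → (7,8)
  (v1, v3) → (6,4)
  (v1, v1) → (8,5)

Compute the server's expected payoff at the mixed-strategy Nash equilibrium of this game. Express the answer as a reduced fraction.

28/5

The client mixes with probability p on v3, chosen so the server is indifferent: 12p + 4(1−p) = 8p + 5(1−p) gives p = 1/5.
The server's expected payoff is 12·1/5 + 4·4/5 = 28/5.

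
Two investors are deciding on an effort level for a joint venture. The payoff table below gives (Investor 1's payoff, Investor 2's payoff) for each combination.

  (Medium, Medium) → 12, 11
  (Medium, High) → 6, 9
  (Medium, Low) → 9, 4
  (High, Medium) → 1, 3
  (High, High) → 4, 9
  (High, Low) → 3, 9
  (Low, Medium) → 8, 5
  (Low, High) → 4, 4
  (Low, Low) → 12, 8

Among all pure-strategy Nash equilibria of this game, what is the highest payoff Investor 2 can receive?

11

Both Medium is a pure NE (Investor 1: 12 ≥ 8; Investor 2: 11 ≥ 9). Investor 2 gets 11.
Both Low is a pure NE (Investor 1: 12 ≥ 9; Investor 2: 8 ≥ 5). Investor 2 gets 8.
Every other cell has a profitable deviation for at least one player. Highest of {11, 8} is 11.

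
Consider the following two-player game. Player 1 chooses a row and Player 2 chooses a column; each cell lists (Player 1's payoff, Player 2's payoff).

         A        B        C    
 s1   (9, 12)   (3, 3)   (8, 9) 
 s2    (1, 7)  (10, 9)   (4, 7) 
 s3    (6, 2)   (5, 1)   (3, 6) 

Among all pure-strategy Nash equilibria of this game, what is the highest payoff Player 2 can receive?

12

(s1, A) is a pure NE (Player 1: 9 ≥ 6; Player 2: 12 ≥ 9). Player 2 gets 12.
(s2, B) is a pure NE (Player 1: 10 ≥ 5; Player 2: 9 ≥ 7). Player 2 gets 9.
Every other cell has a profitable deviation for at least one player. Highest of {12, 9} is 12.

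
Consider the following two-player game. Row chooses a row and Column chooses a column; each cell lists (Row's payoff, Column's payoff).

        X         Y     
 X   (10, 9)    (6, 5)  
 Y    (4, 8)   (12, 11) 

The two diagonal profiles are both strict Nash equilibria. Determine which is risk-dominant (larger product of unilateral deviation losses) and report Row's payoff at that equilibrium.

10

At both X: Row loses 10 − 4 = 6 by deviating; Column loses 9 − 5 = 4. Product = 6·4 = 24.
At both Y: Row loses 12 − 6 = 6 by deviating; Column loses 11 − 8 = 3. Product = 6·3 = 18.
24 > 18, so both X is risk-dominant. Row's payoff there is 10.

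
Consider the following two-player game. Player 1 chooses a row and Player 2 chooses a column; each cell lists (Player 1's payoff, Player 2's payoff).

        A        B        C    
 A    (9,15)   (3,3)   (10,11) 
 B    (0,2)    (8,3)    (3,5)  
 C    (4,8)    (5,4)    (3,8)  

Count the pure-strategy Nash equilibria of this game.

1

Both A: Player 1 gets 9 (best alternative 4); Player 2 gets 15 (best alternative 11). Neither deviates — NE.
Both C is not a NE: Player 1 would switch to A (10 > 3).
No other cell survives both best-response checks, so there is 1 pure NE.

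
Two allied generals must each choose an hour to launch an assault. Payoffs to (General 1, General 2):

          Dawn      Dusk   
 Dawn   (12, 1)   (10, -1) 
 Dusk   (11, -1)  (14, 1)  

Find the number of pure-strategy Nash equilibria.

Both Dawn: General 1 gets 12 (best alternative 11); General 2 gets 1 (best alternative -1). Neither deviates — NE.
Both Dusk: General 1 gets 14 (best alternative 10); General 2 gets 1 (best alternative -1). Neither deviates — NE.
(Dusk, Dawn) is not a NE: General 1 would switch to Dawn (12 > 11).
No other cell survives both best-response checks, so there are 2 pure NE.

2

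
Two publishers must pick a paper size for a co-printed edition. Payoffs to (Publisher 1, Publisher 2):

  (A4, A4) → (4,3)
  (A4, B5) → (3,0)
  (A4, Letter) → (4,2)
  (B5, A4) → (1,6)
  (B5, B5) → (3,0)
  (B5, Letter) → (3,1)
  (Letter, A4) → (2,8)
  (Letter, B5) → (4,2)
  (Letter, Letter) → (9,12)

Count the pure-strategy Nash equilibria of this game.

2

Both A4: Publisher 1 gets 4 (best alternative 2); Publisher 2 gets 3 (best alternative 2). Neither deviates — NE.
Both Letter: Publisher 1 gets 9 (best alternative 4); Publisher 2 gets 12 (best alternative 8). Neither deviates — NE.
Both B5 is not a NE: Publisher 1 would switch to Letter (4 > 3).
No other cell survives both best-response checks, so there are 2 pure NE.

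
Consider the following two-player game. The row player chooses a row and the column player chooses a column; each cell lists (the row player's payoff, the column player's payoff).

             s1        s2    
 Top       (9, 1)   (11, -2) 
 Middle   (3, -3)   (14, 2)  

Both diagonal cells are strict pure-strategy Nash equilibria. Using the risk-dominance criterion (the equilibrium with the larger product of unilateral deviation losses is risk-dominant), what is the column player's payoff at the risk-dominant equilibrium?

At (Top, s1): the row player loses 9 − 3 = 6 by deviating; the column player loses 1 − (-2) = 3. Product = 6·3 = 18.
At (Middle, s2): the row player loses 14 − 11 = 3 by deviating; the column player loses 2 − (-3) = 5. Product = 3·5 = 15.
18 > 15, so (Top, s1) is risk-dominant. The column player's payoff there is 1.

1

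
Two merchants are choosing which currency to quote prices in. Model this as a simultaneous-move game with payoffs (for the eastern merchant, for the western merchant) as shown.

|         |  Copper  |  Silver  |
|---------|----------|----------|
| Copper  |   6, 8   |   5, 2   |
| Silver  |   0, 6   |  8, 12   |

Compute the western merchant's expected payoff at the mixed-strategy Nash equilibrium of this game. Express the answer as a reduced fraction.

7

The eastern merchant mixes with probability p on Copper, chosen so the western merchant is indifferent: 8p + 6(1−p) = 2p + 12(1−p) gives p = 1/2.
The western merchant's expected payoff is 8·1/2 + 6·1/2 = 7.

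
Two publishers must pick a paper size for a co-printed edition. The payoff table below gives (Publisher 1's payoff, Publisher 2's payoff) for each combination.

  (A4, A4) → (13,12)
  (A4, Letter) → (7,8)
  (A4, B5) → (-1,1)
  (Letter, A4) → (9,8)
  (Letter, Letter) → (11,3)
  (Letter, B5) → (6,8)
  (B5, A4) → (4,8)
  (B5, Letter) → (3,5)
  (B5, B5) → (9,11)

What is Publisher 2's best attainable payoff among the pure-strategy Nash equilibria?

Both A4 is a pure NE (Publisher 1: 13 ≥ 9; Publisher 2: 12 ≥ 8). Publisher 2 gets 12.
Both B5 is a pure NE (Publisher 1: 9 ≥ 6; Publisher 2: 11 ≥ 8). Publisher 2 gets 11.
Every other cell has a profitable deviation for at least one player. Highest of {12, 11} is 12.

12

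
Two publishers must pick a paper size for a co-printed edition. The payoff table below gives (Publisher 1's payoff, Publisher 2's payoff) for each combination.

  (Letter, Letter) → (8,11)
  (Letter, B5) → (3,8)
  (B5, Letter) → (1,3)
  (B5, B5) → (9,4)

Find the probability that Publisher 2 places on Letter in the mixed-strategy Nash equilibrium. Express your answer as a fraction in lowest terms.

6/13

Publisher 2's mix q on Letter must make Publisher 1 indifferent between Letter and B5.
Publisher 1's payoff from Letter: 8q + 3(1−q). From B5: 1q + 9(1−q).
Set equal: 7q = 6(1−q) → q = 6/13.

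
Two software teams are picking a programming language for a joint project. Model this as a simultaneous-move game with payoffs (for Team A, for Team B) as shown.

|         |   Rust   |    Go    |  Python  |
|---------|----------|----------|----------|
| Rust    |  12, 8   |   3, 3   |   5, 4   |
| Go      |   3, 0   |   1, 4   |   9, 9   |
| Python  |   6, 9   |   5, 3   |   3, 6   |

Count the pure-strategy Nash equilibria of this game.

2

Both Rust: Team A gets 12 (best alternative 6); Team B gets 8 (best alternative 4). Neither deviates — NE.
(Go, Python): Team A gets 9 (best alternative 5); Team B gets 9 (best alternative 4). Neither deviates — NE.
Both Python is not a NE: Team A would switch to Go (9 > 3).
No other cell survives both best-response checks, so there are 2 pure NE.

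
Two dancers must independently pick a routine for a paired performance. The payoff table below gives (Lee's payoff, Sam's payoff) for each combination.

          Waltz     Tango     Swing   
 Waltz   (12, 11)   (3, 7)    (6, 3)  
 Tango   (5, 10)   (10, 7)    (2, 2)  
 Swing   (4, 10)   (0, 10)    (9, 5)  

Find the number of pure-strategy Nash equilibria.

1

Both Waltz: Lee gets 12 (best alternative 5); Sam gets 11 (best alternative 7). Neither deviates — NE.
Both Tango is not a NE: Sam would switch to Waltz (10 > 7).
No other cell survives both best-response checks, so there is 1 pure NE.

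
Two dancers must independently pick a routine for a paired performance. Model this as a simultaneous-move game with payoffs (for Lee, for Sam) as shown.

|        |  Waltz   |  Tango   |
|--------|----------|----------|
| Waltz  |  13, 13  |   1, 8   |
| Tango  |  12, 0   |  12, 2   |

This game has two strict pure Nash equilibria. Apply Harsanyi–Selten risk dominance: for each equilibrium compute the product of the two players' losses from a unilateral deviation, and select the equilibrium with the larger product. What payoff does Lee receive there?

At both Waltz: Lee loses 13 − 12 = 1 by deviating; Sam loses 13 − 8 = 5. Product = 1·5 = 5.
At both Tango: Lee loses 12 − 1 = 11 by deviating; Sam loses 2 − 0 = 2. Product = 11·2 = 22.
22 > 5, so both Tango is risk-dominant. Lee's payoff there is 12.

12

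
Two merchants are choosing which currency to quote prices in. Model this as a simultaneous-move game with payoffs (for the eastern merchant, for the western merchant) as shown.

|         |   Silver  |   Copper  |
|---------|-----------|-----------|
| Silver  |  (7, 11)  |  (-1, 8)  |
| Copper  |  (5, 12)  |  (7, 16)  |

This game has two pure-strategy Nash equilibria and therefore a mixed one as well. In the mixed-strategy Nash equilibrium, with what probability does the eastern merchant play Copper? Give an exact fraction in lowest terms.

The eastern merchant's mix p on Silver must make the western merchant indifferent between Silver and Copper.
The western merchant's payoff from Silver: 11p + 12(1−p). From Copper: 8p + 16(1−p).
Set equal: 3p = 4(1−p) → p = 4/7.
Probability on Copper is 1 − 4/7 = 3/7.

3/7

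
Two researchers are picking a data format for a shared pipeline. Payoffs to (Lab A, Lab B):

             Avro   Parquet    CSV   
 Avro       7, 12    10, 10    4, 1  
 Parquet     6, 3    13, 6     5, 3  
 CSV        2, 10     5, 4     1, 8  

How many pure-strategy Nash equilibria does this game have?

2

Both Avro: Lab A gets 7 (best alternative 6); Lab B gets 12 (best alternative 10). Neither deviates — NE.
Both Parquet: Lab A gets 13 (best alternative 10); Lab B gets 6 (best alternative 3). Neither deviates — NE.
Both CSV is not a NE: Lab A would switch to Parquet (5 > 1).
No other cell survives both best-response checks, so there are 2 pure NE.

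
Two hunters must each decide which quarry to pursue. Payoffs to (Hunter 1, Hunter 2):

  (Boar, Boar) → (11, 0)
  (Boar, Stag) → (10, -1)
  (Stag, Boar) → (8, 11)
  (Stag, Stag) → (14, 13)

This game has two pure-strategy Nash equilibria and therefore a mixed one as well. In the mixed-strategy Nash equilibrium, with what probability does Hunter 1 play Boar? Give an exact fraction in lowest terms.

2/3

Hunter 1's mix p on Boar must make Hunter 2 indifferent between Boar and Stag.
Hunter 2's payoff from Boar: 0p + 11(1−p). From Stag: (-1)p + 13(1−p).
Set equal: 1p = 2(1−p) → p = 2/3.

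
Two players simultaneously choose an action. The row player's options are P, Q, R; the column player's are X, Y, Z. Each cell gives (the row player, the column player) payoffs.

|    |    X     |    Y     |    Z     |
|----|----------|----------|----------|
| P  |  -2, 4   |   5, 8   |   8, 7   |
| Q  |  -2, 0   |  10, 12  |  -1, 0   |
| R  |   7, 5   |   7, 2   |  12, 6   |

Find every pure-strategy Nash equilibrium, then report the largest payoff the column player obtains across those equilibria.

(Q, Y) is a pure NE (the row player: 10 ≥ 7; the column player: 12 ≥ 0). The column player gets 12.
(R, Z) is a pure NE (the row player: 12 ≥ 8; the column player: 6 ≥ 5). The column player gets 6.
Every other cell has a profitable deviation for at least one player. Highest of {12, 6} is 12.

12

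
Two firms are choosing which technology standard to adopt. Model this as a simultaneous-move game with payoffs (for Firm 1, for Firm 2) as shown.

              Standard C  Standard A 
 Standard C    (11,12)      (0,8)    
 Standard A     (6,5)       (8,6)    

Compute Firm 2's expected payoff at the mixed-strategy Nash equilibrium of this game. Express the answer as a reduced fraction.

Firm 1 mixes with probability p on Standard C, chosen so Firm 2 is indifferent: 12p + 5(1−p) = 8p + 6(1−p) gives p = 1/5.
Firm 2's expected payoff is 12·1/5 + 5·4/5 = 32/5.

32/5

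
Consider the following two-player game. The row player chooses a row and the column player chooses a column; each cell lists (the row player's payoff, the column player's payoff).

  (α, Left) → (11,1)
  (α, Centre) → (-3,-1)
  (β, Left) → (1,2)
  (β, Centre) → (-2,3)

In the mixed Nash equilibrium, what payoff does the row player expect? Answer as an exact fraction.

The column player mixes with probability q on Left, chosen so the row player is indifferent: 11q + (-3)(1−q) = 1q + (-2)(1−q) gives q = 1/11.
The row player's expected payoff (from either row, since indifferent) is 11·1/11 + (-3)·10/11 = -19/11.

-19/11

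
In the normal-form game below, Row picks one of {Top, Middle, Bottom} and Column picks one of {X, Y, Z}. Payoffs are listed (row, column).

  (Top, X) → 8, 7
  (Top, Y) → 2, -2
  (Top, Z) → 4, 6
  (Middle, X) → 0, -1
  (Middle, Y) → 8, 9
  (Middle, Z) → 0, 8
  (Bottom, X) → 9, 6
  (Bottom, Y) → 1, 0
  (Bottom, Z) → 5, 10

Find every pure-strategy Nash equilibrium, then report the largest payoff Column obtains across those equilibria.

(Middle, Y) is a pure NE (Row: 8 ≥ 2; Column: 9 ≥ 8). Column gets 9.
(Bottom, Z) is a pure NE (Row: 5 ≥ 4; Column: 10 ≥ 6). Column gets 10.
Every other cell has a profitable deviation for at least one player. Highest of {9, 10} is 10.

10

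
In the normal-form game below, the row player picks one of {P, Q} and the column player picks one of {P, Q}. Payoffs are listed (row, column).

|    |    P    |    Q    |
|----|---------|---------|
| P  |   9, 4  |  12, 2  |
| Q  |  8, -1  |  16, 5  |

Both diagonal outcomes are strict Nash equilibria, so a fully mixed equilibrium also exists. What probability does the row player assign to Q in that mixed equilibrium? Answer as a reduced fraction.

The row player's mix p on P must make the column player indifferent between P and Q.
The column player's payoff from P: 4p + (-1)(1−p). From Q: 2p + 5(1−p).
Set equal: 2p = 6(1−p) → p = 6/8 = 3/4.
Probability on Q is 1 − 3/4 = 1/4.

1/4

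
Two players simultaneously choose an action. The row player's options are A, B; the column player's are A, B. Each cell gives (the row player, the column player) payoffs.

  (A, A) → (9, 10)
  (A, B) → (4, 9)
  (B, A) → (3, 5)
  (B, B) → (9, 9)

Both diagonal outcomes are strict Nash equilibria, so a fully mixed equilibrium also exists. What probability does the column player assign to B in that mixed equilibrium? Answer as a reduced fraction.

The column player's mix q on A must make the row player indifferent between A and B.
The row player's payoff from A: 9q + 4(1−q). From B: 3q + 9(1−q).
Set equal: 6q = 5(1−q) → q = 5/11.
Probability on B is 1 − 5/11 = 6/11.

6/11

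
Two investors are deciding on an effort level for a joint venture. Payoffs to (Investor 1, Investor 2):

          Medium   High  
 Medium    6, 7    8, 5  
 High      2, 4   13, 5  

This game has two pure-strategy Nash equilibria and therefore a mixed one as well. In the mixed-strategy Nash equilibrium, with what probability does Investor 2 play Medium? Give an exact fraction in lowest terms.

Investor 2's mix q on Medium must make Investor 1 indifferent between Medium and High.
Investor 1's payoff from Medium: 6q + 8(1−q). From High: 2q + 13(1−q).
Set equal: 4q = 5(1−q) → q = 5/9.

5/9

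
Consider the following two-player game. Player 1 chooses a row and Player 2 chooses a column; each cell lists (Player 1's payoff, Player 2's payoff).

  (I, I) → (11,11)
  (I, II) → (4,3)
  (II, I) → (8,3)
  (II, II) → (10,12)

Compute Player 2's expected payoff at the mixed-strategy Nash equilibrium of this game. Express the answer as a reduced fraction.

Player 1 mixes with probability p on I, chosen so Player 2 is indifferent: 11p + 3(1−p) = 3p + 12(1−p) gives p = 9/17.
Player 2's expected payoff is 11·9/17 + 3·8/17 = 123/17.

123/17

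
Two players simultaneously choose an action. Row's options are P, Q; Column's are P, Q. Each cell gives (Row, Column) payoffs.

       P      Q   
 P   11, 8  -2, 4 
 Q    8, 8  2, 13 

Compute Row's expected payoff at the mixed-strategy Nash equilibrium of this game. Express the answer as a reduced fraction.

38/7

Column mixes with probability q on P, chosen so Row is indifferent: 11q + (-2)(1−q) = 8q + 2(1−q) gives q = 4/7.
Row's expected payoff (from either row, since indifferent) is 11·4/7 + (-2)·3/7 = 38/7.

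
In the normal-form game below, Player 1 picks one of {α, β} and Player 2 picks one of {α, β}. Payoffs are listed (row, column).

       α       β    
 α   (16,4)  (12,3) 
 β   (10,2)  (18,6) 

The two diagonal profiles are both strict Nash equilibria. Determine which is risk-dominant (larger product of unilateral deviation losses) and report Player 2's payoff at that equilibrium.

6

At both α: Player 1 loses 16 − 10 = 6 by deviating; Player 2 loses 4 − 3 = 1. Product = 6·1 = 6.
At both β: Player 1 loses 18 − 12 = 6 by deviating; Player 2 loses 6 − 2 = 4. Product = 6·4 = 24.
24 > 6, so both β is risk-dominant. Player 2's payoff there is 6.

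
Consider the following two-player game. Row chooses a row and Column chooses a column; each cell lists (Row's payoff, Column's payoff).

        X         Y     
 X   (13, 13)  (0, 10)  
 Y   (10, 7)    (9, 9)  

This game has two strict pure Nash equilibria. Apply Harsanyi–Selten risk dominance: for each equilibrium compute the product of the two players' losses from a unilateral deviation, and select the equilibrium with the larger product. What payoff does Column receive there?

At both X: Row loses 13 − 10 = 3 by deviating; Column loses 13 − 10 = 3. Product = 3·3 = 9.
At both Y: Row loses 9 − 0 = 9 by deviating; Column loses 9 − 7 = 2. Product = 9·2 = 18.
18 > 9, so both Y is risk-dominant. Column's payoff there is 9.

9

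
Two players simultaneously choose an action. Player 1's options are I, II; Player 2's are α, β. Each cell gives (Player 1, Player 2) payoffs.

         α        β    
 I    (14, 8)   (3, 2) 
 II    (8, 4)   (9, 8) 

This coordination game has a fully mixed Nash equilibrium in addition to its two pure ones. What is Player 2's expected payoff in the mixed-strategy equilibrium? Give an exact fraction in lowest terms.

Player 1 mixes with probability p on I, chosen so Player 2 is indifferent: 8p + 4(1−p) = 2p + 8(1−p) gives p = 2/5.
Player 2's expected payoff is 8·2/5 + 4·3/5 = 28/5.

28/5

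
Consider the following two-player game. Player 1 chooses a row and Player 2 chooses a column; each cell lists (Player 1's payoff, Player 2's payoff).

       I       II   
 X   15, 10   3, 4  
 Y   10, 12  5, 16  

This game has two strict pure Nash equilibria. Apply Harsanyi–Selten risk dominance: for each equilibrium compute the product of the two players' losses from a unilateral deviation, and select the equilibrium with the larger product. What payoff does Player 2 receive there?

At (X, I): Player 1 loses 15 − 10 = 5 by deviating; Player 2 loses 10 − 4 = 6. Product = 5·6 = 30.
At (Y, II): Player 1 loses 5 − 3 = 2 by deviating; Player 2 loses 16 − 12 = 4. Product = 2·4 = 8.
30 > 8, so (X, I) is risk-dominant. Player 2's payoff there is 10.

10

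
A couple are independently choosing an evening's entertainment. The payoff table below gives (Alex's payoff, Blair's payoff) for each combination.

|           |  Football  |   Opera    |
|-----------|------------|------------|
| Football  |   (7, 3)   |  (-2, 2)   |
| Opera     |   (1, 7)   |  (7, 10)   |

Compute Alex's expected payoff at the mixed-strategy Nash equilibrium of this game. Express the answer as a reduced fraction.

Blair mixes with probability q on Football, chosen so Alex is indifferent: 7q + (-2)(1−q) = 1q + 7(1−q) gives q = 3/5.
Alex's expected payoff (from either row, since indifferent) is 7·3/5 + (-2)·2/5 = 17/5.

17/5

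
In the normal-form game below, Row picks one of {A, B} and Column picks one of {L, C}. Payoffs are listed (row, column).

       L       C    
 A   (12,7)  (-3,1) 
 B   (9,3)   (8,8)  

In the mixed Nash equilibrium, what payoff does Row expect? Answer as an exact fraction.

123/14

Column mixes with probability q on L, chosen so Row is indifferent: 12q + (-3)(1−q) = 9q + 8(1−q) gives q = 11/14.
Row's expected payoff (from either row, since indifferent) is 12·11/14 + (-3)·3/14 = 123/14.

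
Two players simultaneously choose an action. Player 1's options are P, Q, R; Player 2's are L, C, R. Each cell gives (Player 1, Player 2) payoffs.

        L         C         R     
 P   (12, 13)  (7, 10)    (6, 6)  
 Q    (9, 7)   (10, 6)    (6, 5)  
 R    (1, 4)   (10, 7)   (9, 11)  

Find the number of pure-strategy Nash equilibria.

(P, L): Player 1 gets 12 (best alternative 9); Player 2 gets 13 (best alternative 10). Neither deviates — NE.
(R, R): Player 1 gets 9 (best alternative 6); Player 2 gets 11 (best alternative 7). Neither deviates — NE.
(Q, C) is not a NE: Player 2 would switch to L (7 > 6).
No other cell survives both best-response checks, so there are 2 pure NE.

2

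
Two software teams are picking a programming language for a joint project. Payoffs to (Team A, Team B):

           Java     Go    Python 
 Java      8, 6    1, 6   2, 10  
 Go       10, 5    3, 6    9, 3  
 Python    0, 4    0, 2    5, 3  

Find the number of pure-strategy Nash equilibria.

1

Both Go: Team A gets 3 (best alternative 1); Team B gets 6 (best alternative 5). Neither deviates — NE.
Both Python is not a NE: Team A would switch to Go (9 > 5).
No other cell survives both best-response checks, so there is 1 pure NE.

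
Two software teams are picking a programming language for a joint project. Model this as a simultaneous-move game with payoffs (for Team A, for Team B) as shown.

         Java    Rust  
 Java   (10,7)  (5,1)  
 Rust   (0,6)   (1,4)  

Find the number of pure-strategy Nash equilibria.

Both Java: Team A gets 10 (best alternative 0); Team B gets 7 (best alternative 1). Neither deviates — NE.
Both Rust is not a NE: Team A would switch to Java (5 > 1).
No other cell survives both best-response checks, so there is 1 pure NE.

1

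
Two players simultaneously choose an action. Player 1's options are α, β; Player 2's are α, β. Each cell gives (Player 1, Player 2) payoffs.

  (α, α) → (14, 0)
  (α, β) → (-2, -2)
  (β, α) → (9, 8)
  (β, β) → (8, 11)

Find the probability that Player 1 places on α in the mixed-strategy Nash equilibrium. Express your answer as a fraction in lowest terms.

3/5

Player 1's mix p on α must make Player 2 indifferent between α and β.
Player 2's payoff from α: 0p + 8(1−p). From β: (-2)p + 11(1−p).
Set equal: 2p = 3(1−p) → p = 3/5.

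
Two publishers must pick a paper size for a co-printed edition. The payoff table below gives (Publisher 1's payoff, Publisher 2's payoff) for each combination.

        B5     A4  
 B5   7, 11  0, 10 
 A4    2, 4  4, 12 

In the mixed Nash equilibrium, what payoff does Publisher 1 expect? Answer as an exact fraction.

Publisher 2 mixes with probability q on B5, chosen so Publisher 1 is indifferent: 7q + 0(1−q) = 2q + 4(1−q) gives q = 4/9.
Publisher 1's expected payoff (from either row, since indifferent) is 7·4/9 + 0·5/9 = 28/9.

28/9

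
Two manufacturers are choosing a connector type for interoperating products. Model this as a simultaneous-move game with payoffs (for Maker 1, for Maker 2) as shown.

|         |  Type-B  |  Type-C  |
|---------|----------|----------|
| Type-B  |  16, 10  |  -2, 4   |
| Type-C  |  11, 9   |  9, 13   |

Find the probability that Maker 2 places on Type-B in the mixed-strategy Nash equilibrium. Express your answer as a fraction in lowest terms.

11/16

Maker 2's mix q on Type-B must make Maker 1 indifferent between Type-B and Type-C.
Maker 1's payoff from Type-B: 16q + (-2)(1−q). From Type-C: 11q + 9(1−q).
Set equal: 5q = 11(1−q) → q = 11/16.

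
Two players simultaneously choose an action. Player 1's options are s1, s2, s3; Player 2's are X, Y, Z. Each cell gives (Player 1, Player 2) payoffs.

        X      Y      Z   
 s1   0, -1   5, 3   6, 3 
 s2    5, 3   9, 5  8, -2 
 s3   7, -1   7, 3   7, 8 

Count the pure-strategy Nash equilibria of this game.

1

(s2, Y): Player 1 gets 9 (best alternative 7); Player 2 gets 5 (best alternative 3). Neither deviates — NE.
(s3, Z) is not a NE: Player 1 would switch to s2 (8 > 7).
No other cell survives both best-response checks, so there is 1 pure NE.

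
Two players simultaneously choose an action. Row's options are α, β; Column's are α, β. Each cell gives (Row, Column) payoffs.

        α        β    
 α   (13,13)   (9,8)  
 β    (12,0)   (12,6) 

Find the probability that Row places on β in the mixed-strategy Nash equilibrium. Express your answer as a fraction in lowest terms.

5/11

Row's mix p on α must make Column indifferent between α and β.
Column's payoff from α: 13p + 0(1−p). From β: 8p + 6(1−p).
Set equal: 5p = 6(1−p) → p = 6/11.
Probability on β is 1 − 6/11 = 5/11.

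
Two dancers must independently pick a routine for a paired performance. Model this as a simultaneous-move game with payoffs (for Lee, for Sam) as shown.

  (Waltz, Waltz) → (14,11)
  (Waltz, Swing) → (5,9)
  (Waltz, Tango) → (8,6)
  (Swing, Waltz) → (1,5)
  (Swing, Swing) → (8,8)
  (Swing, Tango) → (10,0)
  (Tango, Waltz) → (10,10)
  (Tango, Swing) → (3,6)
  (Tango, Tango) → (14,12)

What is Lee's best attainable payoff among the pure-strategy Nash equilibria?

14

Both Waltz is a pure NE (Lee: 14 ≥ 10; Sam: 11 ≥ 9). Lee gets 14.
Both Swing is a pure NE (Lee: 8 ≥ 5; Sam: 8 ≥ 5). Lee gets 8.
Both Tango is a pure NE (Lee: 14 ≥ 10; Sam: 12 ≥ 10). Lee gets 14.
Every other cell has a profitable deviation for at least one player. Highest of {14, 8, 14} is 14.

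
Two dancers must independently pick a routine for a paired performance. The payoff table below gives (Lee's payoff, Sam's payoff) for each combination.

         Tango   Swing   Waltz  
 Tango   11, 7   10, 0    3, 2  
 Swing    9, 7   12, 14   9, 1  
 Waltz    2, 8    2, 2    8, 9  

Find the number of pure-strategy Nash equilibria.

Both Tango: Lee gets 11 (best alternative 9); Sam gets 7 (best alternative 2). Neither deviates — NE.
Both Swing: Lee gets 12 (best alternative 10); Sam gets 14 (best alternative 7). Neither deviates — NE.
Both Waltz is not a NE: Lee would switch to Swing (9 > 8).
No other cell survives both best-response checks, so there are 2 pure NE.

2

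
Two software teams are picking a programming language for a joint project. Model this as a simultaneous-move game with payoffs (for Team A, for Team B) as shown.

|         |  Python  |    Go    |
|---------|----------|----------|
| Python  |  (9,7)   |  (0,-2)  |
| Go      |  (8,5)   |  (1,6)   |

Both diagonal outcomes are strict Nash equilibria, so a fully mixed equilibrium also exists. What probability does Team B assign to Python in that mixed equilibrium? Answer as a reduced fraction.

Team B's mix q on Python must make Team A indifferent between Python and Go.
Team A's payoff from Python: 9q + 0(1−q). From Go: 8q + 1(1−q).
Set equal: 1q = 1(1−q) → q = 1/2.

1/2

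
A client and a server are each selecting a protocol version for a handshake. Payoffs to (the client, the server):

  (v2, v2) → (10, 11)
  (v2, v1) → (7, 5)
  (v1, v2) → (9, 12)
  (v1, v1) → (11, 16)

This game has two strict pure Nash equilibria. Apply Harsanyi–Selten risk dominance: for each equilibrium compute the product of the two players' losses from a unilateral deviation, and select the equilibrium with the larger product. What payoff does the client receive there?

11

At both v2: the client loses 10 − 9 = 1 by deviating; the server loses 11 − 5 = 6. Product = 1·6 = 6.
At both v1: the client loses 11 − 7 = 4 by deviating; the server loses 16 − 12 = 4. Product = 4·4 = 16.
16 > 6, so both v1 is risk-dominant. The client's payoff there is 11.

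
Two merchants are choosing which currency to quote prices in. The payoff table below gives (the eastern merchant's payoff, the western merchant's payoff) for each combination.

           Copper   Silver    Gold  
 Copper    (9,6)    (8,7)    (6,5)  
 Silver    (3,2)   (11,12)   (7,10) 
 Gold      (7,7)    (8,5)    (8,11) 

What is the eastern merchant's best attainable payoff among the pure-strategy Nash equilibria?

Both Silver is a pure NE (the eastern merchant: 11 ≥ 8; the western merchant: 12 ≥ 10). The eastern merchant gets 11.
Both Gold is a pure NE (the eastern merchant: 8 ≥ 7; the western merchant: 11 ≥ 7). The eastern merchant gets 8.
Every other cell has a profitable deviation for at least one player. Highest of {11, 8} is 11.

11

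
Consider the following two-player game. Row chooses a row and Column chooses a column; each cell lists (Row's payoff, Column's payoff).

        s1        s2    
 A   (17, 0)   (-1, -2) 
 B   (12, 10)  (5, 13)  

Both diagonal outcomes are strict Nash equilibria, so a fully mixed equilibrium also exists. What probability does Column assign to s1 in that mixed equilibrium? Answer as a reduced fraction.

6/11

Column's mix q on s1 must make Row indifferent between A and B.
Row's payoff from A: 17q + (-1)(1−q). From B: 12q + 5(1−q).
Set equal: 5q = 6(1−q) → q = 6/11.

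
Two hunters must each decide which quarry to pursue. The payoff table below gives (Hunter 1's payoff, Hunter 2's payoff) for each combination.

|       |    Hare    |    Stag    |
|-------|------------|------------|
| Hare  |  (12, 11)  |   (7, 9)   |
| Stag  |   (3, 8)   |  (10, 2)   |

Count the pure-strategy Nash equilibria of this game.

Both Hare: Hunter 1 gets 12 (best alternative 3); Hunter 2 gets 11 (best alternative 9). Neither deviates — NE.
Both Stag is not a NE: Hunter 2 would switch to Hare (8 > 2).
No other cell survives both best-response checks, so there is 1 pure NE.

1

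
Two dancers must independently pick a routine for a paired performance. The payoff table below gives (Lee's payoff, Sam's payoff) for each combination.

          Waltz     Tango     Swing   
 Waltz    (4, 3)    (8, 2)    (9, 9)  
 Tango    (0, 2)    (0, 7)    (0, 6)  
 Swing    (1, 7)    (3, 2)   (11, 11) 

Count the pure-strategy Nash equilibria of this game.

1

Both Swing: Lee gets 11 (best alternative 9); Sam gets 11 (best alternative 7). Neither deviates — NE.
Both Waltz is not a NE: Sam would switch to Swing (9 > 3).
No other cell survives both best-response checks, so there is 1 pure NE.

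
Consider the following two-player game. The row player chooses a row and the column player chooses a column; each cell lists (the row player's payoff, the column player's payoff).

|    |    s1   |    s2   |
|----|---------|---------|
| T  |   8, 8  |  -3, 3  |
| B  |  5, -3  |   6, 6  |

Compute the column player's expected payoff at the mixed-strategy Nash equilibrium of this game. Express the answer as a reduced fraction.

The row player mixes with probability p on T, chosen so the column player is indifferent: 8p + (-3)(1−p) = 3p + 6(1−p) gives p = 9/14.
The column player's expected payoff is 8·9/14 + (-3)·5/14 = 57/14.

57/14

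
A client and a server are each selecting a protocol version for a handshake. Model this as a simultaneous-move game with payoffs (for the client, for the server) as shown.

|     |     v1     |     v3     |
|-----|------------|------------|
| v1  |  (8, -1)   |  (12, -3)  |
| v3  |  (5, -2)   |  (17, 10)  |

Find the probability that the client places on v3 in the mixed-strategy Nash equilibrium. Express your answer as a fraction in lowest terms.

1/7

The client's mix p on v1 must make the server indifferent between v1 and v3.
The server's payoff from v1: (-1)p + (-2)(1−p). From v3: (-3)p + 10(1−p).
Set equal: 2p = 12(1−p) → p = 12/14 = 6/7.
Probability on v3 is 1 − 6/7 = 1/7.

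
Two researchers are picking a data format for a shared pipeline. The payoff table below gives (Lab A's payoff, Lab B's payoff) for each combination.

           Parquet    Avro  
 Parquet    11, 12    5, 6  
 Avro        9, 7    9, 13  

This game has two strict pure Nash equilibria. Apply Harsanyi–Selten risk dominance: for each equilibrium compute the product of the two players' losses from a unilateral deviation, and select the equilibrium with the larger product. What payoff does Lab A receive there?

9

At both Parquet: Lab A loses 11 − 9 = 2 by deviating; Lab B loses 12 − 6 = 6. Product = 2·6 = 12.
At both Avro: Lab A loses 9 − 5 = 4 by deviating; Lab B loses 13 − 7 = 6. Product = 4·6 = 24.
24 > 12, so both Avro is risk-dominant. Lab A's payoff there is 9.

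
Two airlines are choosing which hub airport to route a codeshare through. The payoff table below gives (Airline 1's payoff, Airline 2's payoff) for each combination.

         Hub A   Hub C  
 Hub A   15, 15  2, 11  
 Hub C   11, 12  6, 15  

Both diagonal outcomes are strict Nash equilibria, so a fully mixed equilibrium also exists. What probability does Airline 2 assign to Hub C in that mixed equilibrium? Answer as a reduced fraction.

Airline 2's mix q on Hub A must make Airline 1 indifferent between Hub A and Hub C.
Airline 1's payoff from Hub A: 15q + 2(1−q). From Hub C: 11q + 6(1−q).
Set equal: 4q = 4(1−q) → q = 4/8 = 1/2.
Probability on Hub C is 1 − 1/2 = 1/2.

1/2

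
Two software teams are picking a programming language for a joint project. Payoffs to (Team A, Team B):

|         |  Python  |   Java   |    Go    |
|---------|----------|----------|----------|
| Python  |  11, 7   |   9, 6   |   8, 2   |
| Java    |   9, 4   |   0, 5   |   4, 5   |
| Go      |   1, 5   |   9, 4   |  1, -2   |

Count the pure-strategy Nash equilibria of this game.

Both Python: Team A gets 11 (best alternative 9); Team B gets 7 (best alternative 6). Neither deviates — NE.
Both Java is not a NE: Team A would switch to Python (9 > 0).
No other cell survives both best-response checks, so there is 1 pure NE.

1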